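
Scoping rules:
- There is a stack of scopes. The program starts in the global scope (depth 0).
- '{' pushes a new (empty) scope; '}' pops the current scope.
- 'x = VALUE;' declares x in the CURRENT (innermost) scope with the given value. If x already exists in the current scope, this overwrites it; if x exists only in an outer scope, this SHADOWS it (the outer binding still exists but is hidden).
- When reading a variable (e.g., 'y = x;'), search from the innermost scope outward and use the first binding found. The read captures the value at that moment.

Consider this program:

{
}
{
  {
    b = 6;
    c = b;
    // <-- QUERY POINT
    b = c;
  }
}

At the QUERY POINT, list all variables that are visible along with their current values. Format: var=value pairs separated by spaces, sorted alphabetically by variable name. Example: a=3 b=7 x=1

Answer: b=6 c=6

Derivation:
Step 1: enter scope (depth=1)
Step 2: exit scope (depth=0)
Step 3: enter scope (depth=1)
Step 4: enter scope (depth=2)
Step 5: declare b=6 at depth 2
Step 6: declare c=(read b)=6 at depth 2
Visible at query point: b=6 c=6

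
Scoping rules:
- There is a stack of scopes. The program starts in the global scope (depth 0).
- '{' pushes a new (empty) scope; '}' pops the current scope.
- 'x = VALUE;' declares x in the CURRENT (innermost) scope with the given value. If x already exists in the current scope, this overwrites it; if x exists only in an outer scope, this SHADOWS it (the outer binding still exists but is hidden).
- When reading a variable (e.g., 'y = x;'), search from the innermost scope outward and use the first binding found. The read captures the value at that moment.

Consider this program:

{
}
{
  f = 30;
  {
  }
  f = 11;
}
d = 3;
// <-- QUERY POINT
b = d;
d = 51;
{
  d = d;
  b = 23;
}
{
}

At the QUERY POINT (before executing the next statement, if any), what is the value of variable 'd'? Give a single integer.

Step 1: enter scope (depth=1)
Step 2: exit scope (depth=0)
Step 3: enter scope (depth=1)
Step 4: declare f=30 at depth 1
Step 5: enter scope (depth=2)
Step 6: exit scope (depth=1)
Step 7: declare f=11 at depth 1
Step 8: exit scope (depth=0)
Step 9: declare d=3 at depth 0
Visible at query point: d=3

Answer: 3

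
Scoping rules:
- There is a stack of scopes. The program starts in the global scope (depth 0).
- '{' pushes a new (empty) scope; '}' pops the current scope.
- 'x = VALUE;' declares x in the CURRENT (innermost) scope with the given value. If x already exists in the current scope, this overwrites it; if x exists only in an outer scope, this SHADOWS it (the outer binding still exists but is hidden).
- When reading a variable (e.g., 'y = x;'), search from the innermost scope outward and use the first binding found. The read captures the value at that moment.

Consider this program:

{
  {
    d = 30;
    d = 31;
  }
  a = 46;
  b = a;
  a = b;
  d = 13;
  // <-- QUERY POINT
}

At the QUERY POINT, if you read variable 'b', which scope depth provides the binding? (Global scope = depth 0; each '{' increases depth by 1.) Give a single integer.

Step 1: enter scope (depth=1)
Step 2: enter scope (depth=2)
Step 3: declare d=30 at depth 2
Step 4: declare d=31 at depth 2
Step 5: exit scope (depth=1)
Step 6: declare a=46 at depth 1
Step 7: declare b=(read a)=46 at depth 1
Step 8: declare a=(read b)=46 at depth 1
Step 9: declare d=13 at depth 1
Visible at query point: a=46 b=46 d=13

Answer: 1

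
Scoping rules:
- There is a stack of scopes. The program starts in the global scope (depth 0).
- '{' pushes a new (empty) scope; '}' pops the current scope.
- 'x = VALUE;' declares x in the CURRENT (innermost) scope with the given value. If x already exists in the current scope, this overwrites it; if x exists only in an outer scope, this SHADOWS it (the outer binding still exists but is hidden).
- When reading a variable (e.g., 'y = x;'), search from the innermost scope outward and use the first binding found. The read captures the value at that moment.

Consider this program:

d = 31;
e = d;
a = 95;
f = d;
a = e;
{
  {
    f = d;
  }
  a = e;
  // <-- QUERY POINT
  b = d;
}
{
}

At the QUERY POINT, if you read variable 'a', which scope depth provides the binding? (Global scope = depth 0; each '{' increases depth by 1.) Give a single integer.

Step 1: declare d=31 at depth 0
Step 2: declare e=(read d)=31 at depth 0
Step 3: declare a=95 at depth 0
Step 4: declare f=(read d)=31 at depth 0
Step 5: declare a=(read e)=31 at depth 0
Step 6: enter scope (depth=1)
Step 7: enter scope (depth=2)
Step 8: declare f=(read d)=31 at depth 2
Step 9: exit scope (depth=1)
Step 10: declare a=(read e)=31 at depth 1
Visible at query point: a=31 d=31 e=31 f=31

Answer: 1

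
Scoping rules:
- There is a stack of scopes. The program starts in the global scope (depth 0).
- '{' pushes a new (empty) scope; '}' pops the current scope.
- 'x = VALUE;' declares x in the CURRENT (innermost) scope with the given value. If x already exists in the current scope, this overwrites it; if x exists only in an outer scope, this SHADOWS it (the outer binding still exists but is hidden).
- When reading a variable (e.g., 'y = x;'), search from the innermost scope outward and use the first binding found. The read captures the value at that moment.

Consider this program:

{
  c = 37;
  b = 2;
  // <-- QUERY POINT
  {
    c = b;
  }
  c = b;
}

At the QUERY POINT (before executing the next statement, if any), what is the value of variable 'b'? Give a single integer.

Step 1: enter scope (depth=1)
Step 2: declare c=37 at depth 1
Step 3: declare b=2 at depth 1
Visible at query point: b=2 c=37

Answer: 2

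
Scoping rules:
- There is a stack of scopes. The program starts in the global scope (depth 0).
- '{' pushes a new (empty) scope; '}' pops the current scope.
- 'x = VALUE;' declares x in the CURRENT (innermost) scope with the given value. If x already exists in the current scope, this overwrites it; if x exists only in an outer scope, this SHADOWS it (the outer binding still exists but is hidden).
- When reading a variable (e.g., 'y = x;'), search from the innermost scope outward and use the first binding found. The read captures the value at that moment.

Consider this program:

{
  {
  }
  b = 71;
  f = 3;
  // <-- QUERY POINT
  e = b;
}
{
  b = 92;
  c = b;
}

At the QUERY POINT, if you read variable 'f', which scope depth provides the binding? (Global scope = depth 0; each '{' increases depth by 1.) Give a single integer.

Answer: 1

Derivation:
Step 1: enter scope (depth=1)
Step 2: enter scope (depth=2)
Step 3: exit scope (depth=1)
Step 4: declare b=71 at depth 1
Step 5: declare f=3 at depth 1
Visible at query point: b=71 f=3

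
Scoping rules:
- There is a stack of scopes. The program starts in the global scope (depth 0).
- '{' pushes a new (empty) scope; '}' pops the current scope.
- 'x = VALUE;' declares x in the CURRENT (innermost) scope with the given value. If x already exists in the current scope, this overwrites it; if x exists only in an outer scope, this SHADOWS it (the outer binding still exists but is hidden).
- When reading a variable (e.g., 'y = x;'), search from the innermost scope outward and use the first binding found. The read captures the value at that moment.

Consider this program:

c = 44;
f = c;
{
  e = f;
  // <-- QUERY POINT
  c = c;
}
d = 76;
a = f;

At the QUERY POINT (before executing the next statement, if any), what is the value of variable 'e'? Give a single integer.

Answer: 44

Derivation:
Step 1: declare c=44 at depth 0
Step 2: declare f=(read c)=44 at depth 0
Step 3: enter scope (depth=1)
Step 4: declare e=(read f)=44 at depth 1
Visible at query point: c=44 e=44 f=44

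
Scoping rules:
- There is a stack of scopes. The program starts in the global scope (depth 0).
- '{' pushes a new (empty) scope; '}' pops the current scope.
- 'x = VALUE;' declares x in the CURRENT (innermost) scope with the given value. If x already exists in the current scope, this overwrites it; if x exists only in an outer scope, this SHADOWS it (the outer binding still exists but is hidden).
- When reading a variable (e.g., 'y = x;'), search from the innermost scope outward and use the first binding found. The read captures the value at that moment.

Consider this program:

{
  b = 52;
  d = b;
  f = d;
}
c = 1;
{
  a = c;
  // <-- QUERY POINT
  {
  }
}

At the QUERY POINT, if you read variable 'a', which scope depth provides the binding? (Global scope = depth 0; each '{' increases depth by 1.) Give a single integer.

Step 1: enter scope (depth=1)
Step 2: declare b=52 at depth 1
Step 3: declare d=(read b)=52 at depth 1
Step 4: declare f=(read d)=52 at depth 1
Step 5: exit scope (depth=0)
Step 6: declare c=1 at depth 0
Step 7: enter scope (depth=1)
Step 8: declare a=(read c)=1 at depth 1
Visible at query point: a=1 c=1

Answer: 1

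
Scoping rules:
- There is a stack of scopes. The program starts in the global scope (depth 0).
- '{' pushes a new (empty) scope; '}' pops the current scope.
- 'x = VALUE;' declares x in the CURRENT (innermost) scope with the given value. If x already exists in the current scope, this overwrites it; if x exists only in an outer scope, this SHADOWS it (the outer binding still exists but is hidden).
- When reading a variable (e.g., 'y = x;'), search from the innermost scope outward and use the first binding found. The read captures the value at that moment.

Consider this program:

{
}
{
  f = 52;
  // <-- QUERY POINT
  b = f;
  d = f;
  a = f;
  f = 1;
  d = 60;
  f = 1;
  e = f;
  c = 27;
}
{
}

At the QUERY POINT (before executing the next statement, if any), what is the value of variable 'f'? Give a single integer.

Step 1: enter scope (depth=1)
Step 2: exit scope (depth=0)
Step 3: enter scope (depth=1)
Step 4: declare f=52 at depth 1
Visible at query point: f=52

Answer: 52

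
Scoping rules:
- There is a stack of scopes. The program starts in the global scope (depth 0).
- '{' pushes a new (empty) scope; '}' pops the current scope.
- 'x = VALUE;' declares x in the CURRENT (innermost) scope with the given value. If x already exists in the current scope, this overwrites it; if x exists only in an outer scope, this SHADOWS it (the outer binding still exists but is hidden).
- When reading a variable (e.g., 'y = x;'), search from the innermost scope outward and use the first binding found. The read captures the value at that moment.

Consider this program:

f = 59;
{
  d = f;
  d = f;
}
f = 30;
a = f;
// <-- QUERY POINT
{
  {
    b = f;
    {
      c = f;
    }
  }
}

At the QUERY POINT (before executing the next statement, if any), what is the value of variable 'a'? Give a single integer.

Answer: 30

Derivation:
Step 1: declare f=59 at depth 0
Step 2: enter scope (depth=1)
Step 3: declare d=(read f)=59 at depth 1
Step 4: declare d=(read f)=59 at depth 1
Step 5: exit scope (depth=0)
Step 6: declare f=30 at depth 0
Step 7: declare a=(read f)=30 at depth 0
Visible at query point: a=30 f=30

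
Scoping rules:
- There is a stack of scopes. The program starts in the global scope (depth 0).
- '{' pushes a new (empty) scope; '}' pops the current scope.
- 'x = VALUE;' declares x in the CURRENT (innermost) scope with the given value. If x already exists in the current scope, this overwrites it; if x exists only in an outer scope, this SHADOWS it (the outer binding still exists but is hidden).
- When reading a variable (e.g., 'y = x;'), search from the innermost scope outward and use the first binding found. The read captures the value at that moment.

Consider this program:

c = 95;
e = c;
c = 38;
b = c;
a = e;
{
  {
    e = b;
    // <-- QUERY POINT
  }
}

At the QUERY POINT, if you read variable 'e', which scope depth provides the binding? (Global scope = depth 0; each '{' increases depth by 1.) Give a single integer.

Answer: 2

Derivation:
Step 1: declare c=95 at depth 0
Step 2: declare e=(read c)=95 at depth 0
Step 3: declare c=38 at depth 0
Step 4: declare b=(read c)=38 at depth 0
Step 5: declare a=(read e)=95 at depth 0
Step 6: enter scope (depth=1)
Step 7: enter scope (depth=2)
Step 8: declare e=(read b)=38 at depth 2
Visible at query point: a=95 b=38 c=38 e=38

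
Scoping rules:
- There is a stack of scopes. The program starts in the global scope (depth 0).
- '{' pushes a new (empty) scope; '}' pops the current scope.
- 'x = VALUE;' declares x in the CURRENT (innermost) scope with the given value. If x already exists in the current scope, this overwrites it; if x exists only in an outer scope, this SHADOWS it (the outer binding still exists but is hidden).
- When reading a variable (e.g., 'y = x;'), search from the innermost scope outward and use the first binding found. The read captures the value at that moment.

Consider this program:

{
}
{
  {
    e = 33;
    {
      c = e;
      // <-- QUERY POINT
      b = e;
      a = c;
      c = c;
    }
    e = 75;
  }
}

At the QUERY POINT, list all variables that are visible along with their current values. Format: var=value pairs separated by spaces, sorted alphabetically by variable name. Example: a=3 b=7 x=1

Answer: c=33 e=33

Derivation:
Step 1: enter scope (depth=1)
Step 2: exit scope (depth=0)
Step 3: enter scope (depth=1)
Step 4: enter scope (depth=2)
Step 5: declare e=33 at depth 2
Step 6: enter scope (depth=3)
Step 7: declare c=(read e)=33 at depth 3
Visible at query point: c=33 e=33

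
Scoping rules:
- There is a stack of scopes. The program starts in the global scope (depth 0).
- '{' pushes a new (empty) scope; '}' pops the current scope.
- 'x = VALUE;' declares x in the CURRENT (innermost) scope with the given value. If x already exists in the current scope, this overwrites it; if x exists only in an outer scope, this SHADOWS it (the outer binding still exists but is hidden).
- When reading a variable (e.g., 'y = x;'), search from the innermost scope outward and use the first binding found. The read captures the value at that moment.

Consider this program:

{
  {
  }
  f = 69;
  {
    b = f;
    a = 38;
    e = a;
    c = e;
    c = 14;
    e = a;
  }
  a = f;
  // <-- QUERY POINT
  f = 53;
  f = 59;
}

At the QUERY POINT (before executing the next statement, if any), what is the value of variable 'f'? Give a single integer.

Step 1: enter scope (depth=1)
Step 2: enter scope (depth=2)
Step 3: exit scope (depth=1)
Step 4: declare f=69 at depth 1
Step 5: enter scope (depth=2)
Step 6: declare b=(read f)=69 at depth 2
Step 7: declare a=38 at depth 2
Step 8: declare e=(read a)=38 at depth 2
Step 9: declare c=(read e)=38 at depth 2
Step 10: declare c=14 at depth 2
Step 11: declare e=(read a)=38 at depth 2
Step 12: exit scope (depth=1)
Step 13: declare a=(read f)=69 at depth 1
Visible at query point: a=69 f=69

Answer: 69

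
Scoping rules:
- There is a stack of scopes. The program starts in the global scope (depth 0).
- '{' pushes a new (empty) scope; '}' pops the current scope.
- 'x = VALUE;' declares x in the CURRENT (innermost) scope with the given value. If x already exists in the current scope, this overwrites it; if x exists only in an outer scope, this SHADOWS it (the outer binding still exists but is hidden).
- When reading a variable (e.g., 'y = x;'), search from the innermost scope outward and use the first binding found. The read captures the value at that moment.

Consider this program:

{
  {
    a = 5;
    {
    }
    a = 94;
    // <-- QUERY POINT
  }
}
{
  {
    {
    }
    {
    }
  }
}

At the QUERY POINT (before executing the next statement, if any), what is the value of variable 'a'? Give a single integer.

Step 1: enter scope (depth=1)
Step 2: enter scope (depth=2)
Step 3: declare a=5 at depth 2
Step 4: enter scope (depth=3)
Step 5: exit scope (depth=2)
Step 6: declare a=94 at depth 2
Visible at query point: a=94

Answer: 94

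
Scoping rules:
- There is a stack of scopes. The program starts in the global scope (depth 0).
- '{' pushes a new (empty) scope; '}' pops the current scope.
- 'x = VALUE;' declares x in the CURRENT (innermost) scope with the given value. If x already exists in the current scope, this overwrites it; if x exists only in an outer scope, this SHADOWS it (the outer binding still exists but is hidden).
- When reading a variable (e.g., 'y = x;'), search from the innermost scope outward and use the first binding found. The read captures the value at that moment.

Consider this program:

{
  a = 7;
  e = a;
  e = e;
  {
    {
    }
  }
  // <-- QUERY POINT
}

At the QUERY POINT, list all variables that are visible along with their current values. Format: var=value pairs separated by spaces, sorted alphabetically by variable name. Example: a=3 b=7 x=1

Answer: a=7 e=7

Derivation:
Step 1: enter scope (depth=1)
Step 2: declare a=7 at depth 1
Step 3: declare e=(read a)=7 at depth 1
Step 4: declare e=(read e)=7 at depth 1
Step 5: enter scope (depth=2)
Step 6: enter scope (depth=3)
Step 7: exit scope (depth=2)
Step 8: exit scope (depth=1)
Visible at query point: a=7 e=7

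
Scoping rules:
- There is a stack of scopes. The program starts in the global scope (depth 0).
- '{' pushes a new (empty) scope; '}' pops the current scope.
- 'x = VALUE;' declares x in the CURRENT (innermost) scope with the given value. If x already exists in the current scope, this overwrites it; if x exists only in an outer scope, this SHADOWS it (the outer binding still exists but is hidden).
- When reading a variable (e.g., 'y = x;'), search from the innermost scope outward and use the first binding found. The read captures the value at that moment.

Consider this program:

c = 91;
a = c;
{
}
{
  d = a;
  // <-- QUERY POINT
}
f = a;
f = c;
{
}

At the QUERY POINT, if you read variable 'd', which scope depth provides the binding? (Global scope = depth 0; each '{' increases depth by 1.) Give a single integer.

Answer: 1

Derivation:
Step 1: declare c=91 at depth 0
Step 2: declare a=(read c)=91 at depth 0
Step 3: enter scope (depth=1)
Step 4: exit scope (depth=0)
Step 5: enter scope (depth=1)
Step 6: declare d=(read a)=91 at depth 1
Visible at query point: a=91 c=91 d=91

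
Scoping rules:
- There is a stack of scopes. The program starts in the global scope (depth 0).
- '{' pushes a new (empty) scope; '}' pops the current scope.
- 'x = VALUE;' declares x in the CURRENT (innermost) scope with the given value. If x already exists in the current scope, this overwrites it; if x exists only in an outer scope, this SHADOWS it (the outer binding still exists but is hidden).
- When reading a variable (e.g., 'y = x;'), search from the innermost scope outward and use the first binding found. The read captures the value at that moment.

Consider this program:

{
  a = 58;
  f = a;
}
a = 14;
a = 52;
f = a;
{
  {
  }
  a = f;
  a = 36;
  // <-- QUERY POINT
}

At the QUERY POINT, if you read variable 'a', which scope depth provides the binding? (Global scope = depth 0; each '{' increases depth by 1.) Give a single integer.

Answer: 1

Derivation:
Step 1: enter scope (depth=1)
Step 2: declare a=58 at depth 1
Step 3: declare f=(read a)=58 at depth 1
Step 4: exit scope (depth=0)
Step 5: declare a=14 at depth 0
Step 6: declare a=52 at depth 0
Step 7: declare f=(read a)=52 at depth 0
Step 8: enter scope (depth=1)
Step 9: enter scope (depth=2)
Step 10: exit scope (depth=1)
Step 11: declare a=(read f)=52 at depth 1
Step 12: declare a=36 at depth 1
Visible at query point: a=36 f=52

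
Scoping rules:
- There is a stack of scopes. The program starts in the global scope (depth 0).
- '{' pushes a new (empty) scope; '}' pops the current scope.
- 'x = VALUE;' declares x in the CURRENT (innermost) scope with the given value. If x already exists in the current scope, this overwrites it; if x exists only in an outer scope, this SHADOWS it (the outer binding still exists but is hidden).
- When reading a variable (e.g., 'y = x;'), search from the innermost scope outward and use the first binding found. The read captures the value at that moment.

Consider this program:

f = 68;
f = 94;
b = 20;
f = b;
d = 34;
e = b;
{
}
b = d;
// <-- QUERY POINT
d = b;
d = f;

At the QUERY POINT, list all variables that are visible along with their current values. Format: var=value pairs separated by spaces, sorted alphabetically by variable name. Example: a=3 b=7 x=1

Answer: b=34 d=34 e=20 f=20

Derivation:
Step 1: declare f=68 at depth 0
Step 2: declare f=94 at depth 0
Step 3: declare b=20 at depth 0
Step 4: declare f=(read b)=20 at depth 0
Step 5: declare d=34 at depth 0
Step 6: declare e=(read b)=20 at depth 0
Step 7: enter scope (depth=1)
Step 8: exit scope (depth=0)
Step 9: declare b=(read d)=34 at depth 0
Visible at query point: b=34 d=34 e=20 f=20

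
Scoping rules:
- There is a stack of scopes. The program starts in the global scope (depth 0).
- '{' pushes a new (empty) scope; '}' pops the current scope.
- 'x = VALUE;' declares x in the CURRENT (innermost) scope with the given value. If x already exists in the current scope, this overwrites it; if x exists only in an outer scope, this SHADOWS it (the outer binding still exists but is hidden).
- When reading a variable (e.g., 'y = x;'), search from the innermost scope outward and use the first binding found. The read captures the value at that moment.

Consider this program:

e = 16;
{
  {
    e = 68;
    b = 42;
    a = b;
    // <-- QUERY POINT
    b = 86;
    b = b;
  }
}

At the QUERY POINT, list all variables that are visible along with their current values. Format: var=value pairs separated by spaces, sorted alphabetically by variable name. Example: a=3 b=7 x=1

Step 1: declare e=16 at depth 0
Step 2: enter scope (depth=1)
Step 3: enter scope (depth=2)
Step 4: declare e=68 at depth 2
Step 5: declare b=42 at depth 2
Step 6: declare a=(read b)=42 at depth 2
Visible at query point: a=42 b=42 e=68

Answer: a=42 b=42 e=68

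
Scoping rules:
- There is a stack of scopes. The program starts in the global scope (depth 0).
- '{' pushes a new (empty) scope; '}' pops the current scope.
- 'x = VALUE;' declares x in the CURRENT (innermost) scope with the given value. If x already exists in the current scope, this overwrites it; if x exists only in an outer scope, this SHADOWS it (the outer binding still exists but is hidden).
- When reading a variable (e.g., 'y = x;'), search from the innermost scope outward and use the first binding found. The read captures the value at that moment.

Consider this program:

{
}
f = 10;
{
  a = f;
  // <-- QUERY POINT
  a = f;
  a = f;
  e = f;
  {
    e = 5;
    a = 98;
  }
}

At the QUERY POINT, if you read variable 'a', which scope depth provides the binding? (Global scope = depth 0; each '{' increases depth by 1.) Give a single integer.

Step 1: enter scope (depth=1)
Step 2: exit scope (depth=0)
Step 3: declare f=10 at depth 0
Step 4: enter scope (depth=1)
Step 5: declare a=(read f)=10 at depth 1
Visible at query point: a=10 f=10

Answer: 1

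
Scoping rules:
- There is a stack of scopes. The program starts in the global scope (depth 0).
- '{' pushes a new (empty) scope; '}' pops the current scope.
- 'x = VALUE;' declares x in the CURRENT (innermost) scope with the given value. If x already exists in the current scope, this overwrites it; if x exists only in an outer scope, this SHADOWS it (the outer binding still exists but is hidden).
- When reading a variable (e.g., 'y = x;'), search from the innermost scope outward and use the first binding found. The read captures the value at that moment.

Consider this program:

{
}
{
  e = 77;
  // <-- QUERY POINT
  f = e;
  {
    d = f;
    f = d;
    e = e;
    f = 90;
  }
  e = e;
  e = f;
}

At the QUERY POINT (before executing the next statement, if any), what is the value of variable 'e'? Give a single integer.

Step 1: enter scope (depth=1)
Step 2: exit scope (depth=0)
Step 3: enter scope (depth=1)
Step 4: declare e=77 at depth 1
Visible at query point: e=77

Answer: 77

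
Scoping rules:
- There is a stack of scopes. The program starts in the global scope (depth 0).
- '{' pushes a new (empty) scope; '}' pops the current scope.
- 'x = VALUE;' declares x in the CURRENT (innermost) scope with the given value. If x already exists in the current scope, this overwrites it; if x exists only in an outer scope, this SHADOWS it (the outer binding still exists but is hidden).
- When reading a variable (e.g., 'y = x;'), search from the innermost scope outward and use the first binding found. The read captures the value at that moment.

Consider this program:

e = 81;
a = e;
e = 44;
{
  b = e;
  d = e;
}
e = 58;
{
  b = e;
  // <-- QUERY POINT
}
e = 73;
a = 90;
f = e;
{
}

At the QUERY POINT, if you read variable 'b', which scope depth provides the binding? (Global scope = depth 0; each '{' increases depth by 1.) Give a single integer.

Answer: 1

Derivation:
Step 1: declare e=81 at depth 0
Step 2: declare a=(read e)=81 at depth 0
Step 3: declare e=44 at depth 0
Step 4: enter scope (depth=1)
Step 5: declare b=(read e)=44 at depth 1
Step 6: declare d=(read e)=44 at depth 1
Step 7: exit scope (depth=0)
Step 8: declare e=58 at depth 0
Step 9: enter scope (depth=1)
Step 10: declare b=(read e)=58 at depth 1
Visible at query point: a=81 b=58 e=58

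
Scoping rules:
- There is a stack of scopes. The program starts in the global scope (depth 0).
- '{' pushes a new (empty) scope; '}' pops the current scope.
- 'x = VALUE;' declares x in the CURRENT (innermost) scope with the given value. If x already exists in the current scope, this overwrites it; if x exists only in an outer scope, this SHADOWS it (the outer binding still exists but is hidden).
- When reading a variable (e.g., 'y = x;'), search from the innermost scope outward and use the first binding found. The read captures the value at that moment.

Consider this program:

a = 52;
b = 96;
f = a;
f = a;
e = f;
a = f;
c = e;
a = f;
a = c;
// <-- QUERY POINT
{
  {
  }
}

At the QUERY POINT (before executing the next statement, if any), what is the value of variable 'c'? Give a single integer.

Answer: 52

Derivation:
Step 1: declare a=52 at depth 0
Step 2: declare b=96 at depth 0
Step 3: declare f=(read a)=52 at depth 0
Step 4: declare f=(read a)=52 at depth 0
Step 5: declare e=(read f)=52 at depth 0
Step 6: declare a=(read f)=52 at depth 0
Step 7: declare c=(read e)=52 at depth 0
Step 8: declare a=(read f)=52 at depth 0
Step 9: declare a=(read c)=52 at depth 0
Visible at query point: a=52 b=96 c=52 e=52 f=52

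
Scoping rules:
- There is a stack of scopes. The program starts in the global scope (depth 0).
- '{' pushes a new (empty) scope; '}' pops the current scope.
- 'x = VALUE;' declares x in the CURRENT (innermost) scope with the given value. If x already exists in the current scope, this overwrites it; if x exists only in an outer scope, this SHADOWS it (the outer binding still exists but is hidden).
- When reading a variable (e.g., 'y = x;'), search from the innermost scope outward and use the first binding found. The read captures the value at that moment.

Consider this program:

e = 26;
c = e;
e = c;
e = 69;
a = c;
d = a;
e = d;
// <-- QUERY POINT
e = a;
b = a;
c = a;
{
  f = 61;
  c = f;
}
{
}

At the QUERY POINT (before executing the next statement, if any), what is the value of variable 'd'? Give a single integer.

Step 1: declare e=26 at depth 0
Step 2: declare c=(read e)=26 at depth 0
Step 3: declare e=(read c)=26 at depth 0
Step 4: declare e=69 at depth 0
Step 5: declare a=(read c)=26 at depth 0
Step 6: declare d=(read a)=26 at depth 0
Step 7: declare e=(read d)=26 at depth 0
Visible at query point: a=26 c=26 d=26 e=26

Answer: 26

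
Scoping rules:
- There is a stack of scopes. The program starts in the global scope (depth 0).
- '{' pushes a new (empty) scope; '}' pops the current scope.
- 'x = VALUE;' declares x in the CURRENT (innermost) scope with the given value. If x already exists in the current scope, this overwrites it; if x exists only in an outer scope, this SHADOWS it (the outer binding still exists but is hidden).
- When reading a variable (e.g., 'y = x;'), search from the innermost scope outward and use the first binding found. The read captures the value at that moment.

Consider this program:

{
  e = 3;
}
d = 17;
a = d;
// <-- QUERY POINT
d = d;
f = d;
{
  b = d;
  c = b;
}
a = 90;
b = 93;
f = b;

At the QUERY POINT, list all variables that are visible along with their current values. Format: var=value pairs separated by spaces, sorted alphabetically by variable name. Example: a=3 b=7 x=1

Step 1: enter scope (depth=1)
Step 2: declare e=3 at depth 1
Step 3: exit scope (depth=0)
Step 4: declare d=17 at depth 0
Step 5: declare a=(read d)=17 at depth 0
Visible at query point: a=17 d=17

Answer: a=17 d=17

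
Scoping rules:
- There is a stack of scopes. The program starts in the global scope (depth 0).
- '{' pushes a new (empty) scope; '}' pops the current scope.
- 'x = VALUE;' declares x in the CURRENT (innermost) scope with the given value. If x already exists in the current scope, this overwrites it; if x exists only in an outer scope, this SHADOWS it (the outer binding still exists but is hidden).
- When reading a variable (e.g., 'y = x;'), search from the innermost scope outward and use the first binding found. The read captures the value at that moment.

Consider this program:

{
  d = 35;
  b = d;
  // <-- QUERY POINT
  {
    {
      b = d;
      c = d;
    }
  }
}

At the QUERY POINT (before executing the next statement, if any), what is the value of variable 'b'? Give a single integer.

Step 1: enter scope (depth=1)
Step 2: declare d=35 at depth 1
Step 3: declare b=(read d)=35 at depth 1
Visible at query point: b=35 d=35

Answer: 35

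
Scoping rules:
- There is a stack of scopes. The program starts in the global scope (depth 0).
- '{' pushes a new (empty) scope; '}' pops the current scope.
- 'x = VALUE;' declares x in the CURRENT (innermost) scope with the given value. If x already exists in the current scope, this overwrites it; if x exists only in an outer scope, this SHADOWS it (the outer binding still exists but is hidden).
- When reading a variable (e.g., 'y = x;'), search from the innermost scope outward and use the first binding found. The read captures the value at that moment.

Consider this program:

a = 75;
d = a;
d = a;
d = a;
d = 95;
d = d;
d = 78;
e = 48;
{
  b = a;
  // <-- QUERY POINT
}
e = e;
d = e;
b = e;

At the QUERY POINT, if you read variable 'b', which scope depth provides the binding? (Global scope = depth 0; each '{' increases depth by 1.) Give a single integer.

Answer: 1

Derivation:
Step 1: declare a=75 at depth 0
Step 2: declare d=(read a)=75 at depth 0
Step 3: declare d=(read a)=75 at depth 0
Step 4: declare d=(read a)=75 at depth 0
Step 5: declare d=95 at depth 0
Step 6: declare d=(read d)=95 at depth 0
Step 7: declare d=78 at depth 0
Step 8: declare e=48 at depth 0
Step 9: enter scope (depth=1)
Step 10: declare b=(read a)=75 at depth 1
Visible at query point: a=75 b=75 d=78 e=48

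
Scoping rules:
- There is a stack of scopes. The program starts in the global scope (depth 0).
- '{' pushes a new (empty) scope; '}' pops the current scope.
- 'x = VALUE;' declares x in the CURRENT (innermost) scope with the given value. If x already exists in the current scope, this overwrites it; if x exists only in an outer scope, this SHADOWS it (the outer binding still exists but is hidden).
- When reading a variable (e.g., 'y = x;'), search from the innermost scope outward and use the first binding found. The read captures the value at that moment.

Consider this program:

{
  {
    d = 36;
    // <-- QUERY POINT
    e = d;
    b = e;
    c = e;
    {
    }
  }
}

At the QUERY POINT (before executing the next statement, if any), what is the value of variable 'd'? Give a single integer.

Answer: 36

Derivation:
Step 1: enter scope (depth=1)
Step 2: enter scope (depth=2)
Step 3: declare d=36 at depth 2
Visible at query point: d=36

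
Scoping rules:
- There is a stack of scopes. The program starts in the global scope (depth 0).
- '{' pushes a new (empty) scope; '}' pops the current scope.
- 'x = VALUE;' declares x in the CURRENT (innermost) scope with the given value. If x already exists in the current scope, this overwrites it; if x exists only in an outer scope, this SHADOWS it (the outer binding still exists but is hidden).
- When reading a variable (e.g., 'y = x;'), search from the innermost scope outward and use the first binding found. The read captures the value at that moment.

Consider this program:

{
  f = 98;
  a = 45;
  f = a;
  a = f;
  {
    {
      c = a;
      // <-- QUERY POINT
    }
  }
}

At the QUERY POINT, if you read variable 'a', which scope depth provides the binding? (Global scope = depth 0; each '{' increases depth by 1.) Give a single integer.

Answer: 1

Derivation:
Step 1: enter scope (depth=1)
Step 2: declare f=98 at depth 1
Step 3: declare a=45 at depth 1
Step 4: declare f=(read a)=45 at depth 1
Step 5: declare a=(read f)=45 at depth 1
Step 6: enter scope (depth=2)
Step 7: enter scope (depth=3)
Step 8: declare c=(read a)=45 at depth 3
Visible at query point: a=45 c=45 f=45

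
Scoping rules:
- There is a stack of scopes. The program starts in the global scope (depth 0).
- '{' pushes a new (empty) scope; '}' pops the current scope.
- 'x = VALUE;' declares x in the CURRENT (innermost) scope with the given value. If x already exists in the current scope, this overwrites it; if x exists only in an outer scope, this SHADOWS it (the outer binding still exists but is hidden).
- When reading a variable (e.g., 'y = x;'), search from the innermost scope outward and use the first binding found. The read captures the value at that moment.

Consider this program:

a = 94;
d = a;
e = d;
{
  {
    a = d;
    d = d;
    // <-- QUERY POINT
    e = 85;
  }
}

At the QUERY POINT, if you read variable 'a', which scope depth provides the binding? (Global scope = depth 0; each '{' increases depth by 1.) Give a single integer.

Answer: 2

Derivation:
Step 1: declare a=94 at depth 0
Step 2: declare d=(read a)=94 at depth 0
Step 3: declare e=(read d)=94 at depth 0
Step 4: enter scope (depth=1)
Step 5: enter scope (depth=2)
Step 6: declare a=(read d)=94 at depth 2
Step 7: declare d=(read d)=94 at depth 2
Visible at query point: a=94 d=94 e=94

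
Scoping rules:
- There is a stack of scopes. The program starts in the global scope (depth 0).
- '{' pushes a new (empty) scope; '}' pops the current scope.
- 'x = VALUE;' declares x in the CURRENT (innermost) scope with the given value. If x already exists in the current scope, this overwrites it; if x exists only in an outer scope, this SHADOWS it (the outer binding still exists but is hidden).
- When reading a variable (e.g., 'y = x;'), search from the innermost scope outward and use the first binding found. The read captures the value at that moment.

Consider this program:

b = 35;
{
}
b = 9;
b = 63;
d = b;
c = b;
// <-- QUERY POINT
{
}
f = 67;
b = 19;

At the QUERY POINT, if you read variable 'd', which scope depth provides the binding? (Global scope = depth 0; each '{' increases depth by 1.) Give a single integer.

Step 1: declare b=35 at depth 0
Step 2: enter scope (depth=1)
Step 3: exit scope (depth=0)
Step 4: declare b=9 at depth 0
Step 5: declare b=63 at depth 0
Step 6: declare d=(read b)=63 at depth 0
Step 7: declare c=(read b)=63 at depth 0
Visible at query point: b=63 c=63 d=63

Answer: 0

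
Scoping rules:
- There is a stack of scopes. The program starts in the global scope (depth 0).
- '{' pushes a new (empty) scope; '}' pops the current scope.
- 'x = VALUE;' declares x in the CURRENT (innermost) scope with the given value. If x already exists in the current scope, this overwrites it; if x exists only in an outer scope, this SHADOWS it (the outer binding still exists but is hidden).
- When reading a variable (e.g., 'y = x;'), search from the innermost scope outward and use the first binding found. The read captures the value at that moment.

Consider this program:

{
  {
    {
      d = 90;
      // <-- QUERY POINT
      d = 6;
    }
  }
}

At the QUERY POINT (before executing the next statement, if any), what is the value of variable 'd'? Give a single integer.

Answer: 90

Derivation:
Step 1: enter scope (depth=1)
Step 2: enter scope (depth=2)
Step 3: enter scope (depth=3)
Step 4: declare d=90 at depth 3
Visible at query point: d=90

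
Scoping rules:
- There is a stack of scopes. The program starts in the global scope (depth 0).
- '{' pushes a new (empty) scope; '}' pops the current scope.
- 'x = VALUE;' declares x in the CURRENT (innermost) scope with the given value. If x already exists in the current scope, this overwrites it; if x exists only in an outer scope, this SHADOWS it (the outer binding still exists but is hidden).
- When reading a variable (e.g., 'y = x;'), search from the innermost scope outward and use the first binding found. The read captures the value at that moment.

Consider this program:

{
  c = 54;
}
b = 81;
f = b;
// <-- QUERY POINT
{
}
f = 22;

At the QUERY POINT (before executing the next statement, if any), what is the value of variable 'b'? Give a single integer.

Answer: 81

Derivation:
Step 1: enter scope (depth=1)
Step 2: declare c=54 at depth 1
Step 3: exit scope (depth=0)
Step 4: declare b=81 at depth 0
Step 5: declare f=(read b)=81 at depth 0
Visible at query point: b=81 f=81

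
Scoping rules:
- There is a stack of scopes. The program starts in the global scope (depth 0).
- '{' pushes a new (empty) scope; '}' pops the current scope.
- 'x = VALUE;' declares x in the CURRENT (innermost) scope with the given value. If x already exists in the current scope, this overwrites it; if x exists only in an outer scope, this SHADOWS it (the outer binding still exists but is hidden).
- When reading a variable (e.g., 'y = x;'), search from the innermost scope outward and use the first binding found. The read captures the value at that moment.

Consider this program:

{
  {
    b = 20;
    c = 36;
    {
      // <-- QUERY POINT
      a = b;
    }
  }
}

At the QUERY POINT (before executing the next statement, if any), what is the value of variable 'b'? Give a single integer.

Answer: 20

Derivation:
Step 1: enter scope (depth=1)
Step 2: enter scope (depth=2)
Step 3: declare b=20 at depth 2
Step 4: declare c=36 at depth 2
Step 5: enter scope (depth=3)
Visible at query point: b=20 c=36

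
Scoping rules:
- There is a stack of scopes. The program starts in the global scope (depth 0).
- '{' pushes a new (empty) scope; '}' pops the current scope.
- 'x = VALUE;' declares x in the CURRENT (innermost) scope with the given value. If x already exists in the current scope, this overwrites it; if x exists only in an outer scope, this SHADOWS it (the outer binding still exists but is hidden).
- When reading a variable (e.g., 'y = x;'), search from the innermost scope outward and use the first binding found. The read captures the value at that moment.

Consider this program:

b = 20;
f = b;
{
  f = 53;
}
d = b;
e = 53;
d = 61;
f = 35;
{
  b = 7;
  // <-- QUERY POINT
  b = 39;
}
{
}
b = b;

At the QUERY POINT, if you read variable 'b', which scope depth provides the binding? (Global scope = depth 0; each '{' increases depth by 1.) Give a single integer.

Step 1: declare b=20 at depth 0
Step 2: declare f=(read b)=20 at depth 0
Step 3: enter scope (depth=1)
Step 4: declare f=53 at depth 1
Step 5: exit scope (depth=0)
Step 6: declare d=(read b)=20 at depth 0
Step 7: declare e=53 at depth 0
Step 8: declare d=61 at depth 0
Step 9: declare f=35 at depth 0
Step 10: enter scope (depth=1)
Step 11: declare b=7 at depth 1
Visible at query point: b=7 d=61 e=53 f=35

Answer: 1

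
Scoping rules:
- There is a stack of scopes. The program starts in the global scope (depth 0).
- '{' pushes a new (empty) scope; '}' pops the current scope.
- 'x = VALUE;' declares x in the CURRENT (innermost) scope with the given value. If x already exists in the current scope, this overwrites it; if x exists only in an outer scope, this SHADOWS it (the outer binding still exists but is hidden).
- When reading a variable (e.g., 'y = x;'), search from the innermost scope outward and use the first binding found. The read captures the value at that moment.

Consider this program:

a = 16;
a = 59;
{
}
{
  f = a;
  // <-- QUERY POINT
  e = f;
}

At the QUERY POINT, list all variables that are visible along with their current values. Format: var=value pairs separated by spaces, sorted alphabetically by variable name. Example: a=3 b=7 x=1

Answer: a=59 f=59

Derivation:
Step 1: declare a=16 at depth 0
Step 2: declare a=59 at depth 0
Step 3: enter scope (depth=1)
Step 4: exit scope (depth=0)
Step 5: enter scope (depth=1)
Step 6: declare f=(read a)=59 at depth 1
Visible at query point: a=59 f=59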